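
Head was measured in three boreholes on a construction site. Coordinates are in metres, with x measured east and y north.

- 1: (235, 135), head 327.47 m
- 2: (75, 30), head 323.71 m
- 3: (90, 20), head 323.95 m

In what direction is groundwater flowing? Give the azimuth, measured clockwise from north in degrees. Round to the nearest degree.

Differences from 1: to 2 (Δx, Δy, Δh) = (-160, -105, -3.76); to 3 = (-145, -115, -3.52).
Determinant of the coordinate differences = (-160)·(-115) − (-145)·(-105) = 3175.
∂h/∂x = [(-3.76)·(-115) − (-3.52)·(-105)] / 3175 = +0.01978
∂h/∂y = [(-160)·(-3.52) − (-145)·(-3.76)] / 3175 = +0.005669
Flow direction (−∇h) has components (-0.01978 E, -0.005669 N).
Azimuth = atan2(E, N) = atan2(-0.01978, -0.005669) = 254.0° ≈ 254°.

254°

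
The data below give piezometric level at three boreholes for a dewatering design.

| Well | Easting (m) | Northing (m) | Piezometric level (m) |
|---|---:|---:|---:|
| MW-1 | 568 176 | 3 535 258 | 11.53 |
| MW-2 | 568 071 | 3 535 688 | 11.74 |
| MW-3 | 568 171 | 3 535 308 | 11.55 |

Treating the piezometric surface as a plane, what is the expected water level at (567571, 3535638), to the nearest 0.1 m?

12.0 m

With h = a·x + b·y + c and MW-1 as origin, the differences give:
  (-105)·a + 430·b = +0.21
  (-5)·a + 50·b = +0.02
Eliminate b (×50 and ×430, subtract): -3100·a = 1.900 → a = ∂h/∂x = -0.0006129
Back-substitute: b = ∂h/∂y = +0.0003387.
h(567571, 3535638) = 11.53 + (-0.0006129)·(-605) + (+0.0003387)·(380) = 11.53 +0.371 +0.129 = 12.030 m.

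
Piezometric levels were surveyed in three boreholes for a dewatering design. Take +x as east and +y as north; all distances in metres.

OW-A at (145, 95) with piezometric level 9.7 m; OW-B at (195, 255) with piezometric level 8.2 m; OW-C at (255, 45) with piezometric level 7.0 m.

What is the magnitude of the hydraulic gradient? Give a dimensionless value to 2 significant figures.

Differences from OW-A: to OW-B (Δx, Δy, Δh) = (50, 160, -1.5); to OW-C = (110, -50, -2.7).
Solve a·Δx + b·Δy = Δh: det = 50·(-50) − 110·160 = -20100.
∂h/∂x = [(-1.5)·(-50) − (-2.7)·160] / -20100 = -0.02522
∂h/∂y = [50·(-2.7) − 110·(-1.5)] / -20100 = -0.001493
|∇h| = √(-0.02522² + -0.001493²) = 0.02526

0.025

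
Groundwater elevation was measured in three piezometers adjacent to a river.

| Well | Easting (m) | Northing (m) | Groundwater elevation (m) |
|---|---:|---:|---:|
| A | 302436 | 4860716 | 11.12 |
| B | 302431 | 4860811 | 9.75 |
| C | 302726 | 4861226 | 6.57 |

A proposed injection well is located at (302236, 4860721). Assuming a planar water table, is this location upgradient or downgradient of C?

upgradient

With h = a·x + b·y + c and A as origin, the differences give:
  (-5)·a + 95·b = -1.37
  290·a + 510·b = -4.55
Eliminate b (×510 and ×95, subtract): -30100·a = -266.450 → a = ∂h/∂x = +0.008852
Back-substitute: b = ∂h/∂y = -0.01396.
Head at (302236, 4860721) = 11.12 + (+0.008852)·(-200) + (-0.01396)·(5) = 9.28 m.
That is higher than the 6.57 m at C, so the point is upgradient.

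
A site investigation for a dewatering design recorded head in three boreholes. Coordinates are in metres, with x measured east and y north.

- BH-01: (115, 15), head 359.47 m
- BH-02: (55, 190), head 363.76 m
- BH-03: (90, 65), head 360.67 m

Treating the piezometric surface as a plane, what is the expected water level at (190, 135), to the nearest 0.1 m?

Differences from BH-01: to BH-02 (Δx, Δy, Δh) = (-60, 175, +4.29); to BH-03 = (-25, 50, +1.20).
Solve a·Δx + b·Δy = Δh: det = (-60)·50 − (-25)·175 = 1375.
∂h/∂x = [(+4.29)·50 − (+1.20)·175] / 1375 = +0.003273
∂h/∂y = [(-60)·(+1.20) − (-25)·(+4.29)] / 1375 = +0.02564
h(190, 135) = 359.47 + (+0.003273)·(75) + (+0.02564)·(120) = 359.47 +0.245 +3.076 = 362.792 m.

362.8 m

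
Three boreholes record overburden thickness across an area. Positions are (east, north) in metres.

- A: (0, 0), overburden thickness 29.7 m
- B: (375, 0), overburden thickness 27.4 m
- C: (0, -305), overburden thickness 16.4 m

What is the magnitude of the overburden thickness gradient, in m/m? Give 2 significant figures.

∂d/∂x = (27.4 − 29.7) / (375 − 0) = -0.006133
∂d/∂y = (16.4 − 29.7) / (-305 − 0) = +0.04361
|∇f| = √(-0.006133² + 0.04361²) = 0.04404 m/m

0.044 m/m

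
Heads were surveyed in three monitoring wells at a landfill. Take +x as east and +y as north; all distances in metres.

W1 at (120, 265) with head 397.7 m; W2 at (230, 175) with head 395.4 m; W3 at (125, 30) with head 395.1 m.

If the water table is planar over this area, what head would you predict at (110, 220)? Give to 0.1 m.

Taking W1 as reference: W2−W1 = (110, -90, -2.3); W3−W1 = (5, -235, -2.6).
Determinant of the coordinate differences = 110·(-235) − 5·(-90) = -25400.
∂h/∂x = [(-2.3)·(-235) − (-2.6)·(-90)] / -25400 = -0.01207
∂h/∂y = [110·(-2.6) − 5·(-2.3)] / -25400 = +0.01081
h(110, 220) = 397.7 + (-0.01207)·(-10) + (+0.01081)·(-45) = 397.7 +0.121 -0.486 = 397.334 m.

397.3 m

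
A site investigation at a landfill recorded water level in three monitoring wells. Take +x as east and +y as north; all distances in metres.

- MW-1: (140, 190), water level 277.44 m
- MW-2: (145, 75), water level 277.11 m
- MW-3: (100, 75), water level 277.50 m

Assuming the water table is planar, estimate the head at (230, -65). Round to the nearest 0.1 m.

Three-point gradient (reference MW-1): Δ to MW-2 = (5, -115, -0.33), Δ to MW-3 = (-40, -115, +0.06).
∂h/∂x = -0.008667, ∂h/∂y = +0.002493 (det = -5175).
h(230, -65) = 277.44 + (-0.008667)·(90) + (+0.002493)·(-255) = 277.44 -0.780 -0.636 = 276.024 m.

276.0 m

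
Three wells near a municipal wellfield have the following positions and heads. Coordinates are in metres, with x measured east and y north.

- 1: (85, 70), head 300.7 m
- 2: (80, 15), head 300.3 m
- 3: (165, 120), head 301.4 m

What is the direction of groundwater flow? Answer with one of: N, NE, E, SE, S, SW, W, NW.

Differences from 1: to 2 (Δx, Δy, Δh) = (-5, -55, -0.4); to 3 = (80, 50, +0.7).
Determinant of the coordinate differences = (-5)·50 − 80·(-55) = 4150.
∂h/∂x = [(-0.4)·50 − (+0.7)·(-55)] / 4150 = +0.004458
∂h/∂y = [(-5)·(+0.7) − 80·(-0.4)] / 4150 = +0.006867
Flow = −∇h = (-0.004458 east, -0.006867 north), which points southwest.

SW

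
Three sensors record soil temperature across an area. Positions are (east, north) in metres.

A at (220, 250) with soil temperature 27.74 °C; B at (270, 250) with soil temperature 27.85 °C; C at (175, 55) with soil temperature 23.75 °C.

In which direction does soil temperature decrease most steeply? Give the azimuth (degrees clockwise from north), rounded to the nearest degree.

186°

With T = a·x + b·y + c and A as origin, the differences give:
  50·a + 0·b = +0.11
  (-45)·a + (-195)·b = -3.99
Eliminate b (×(-195) and ×0, subtract): -9750·a = -21.450 → a = ∂T/∂x = +0.002200
Back-substitute: b = ∂T/∂y = +0.01995.
Steepest decrease is along −∇f: components (-0.002200 E, -0.01995 N).
Azimuth = atan2(-0.002200, -0.01995) = 186.3° ≈ 186°.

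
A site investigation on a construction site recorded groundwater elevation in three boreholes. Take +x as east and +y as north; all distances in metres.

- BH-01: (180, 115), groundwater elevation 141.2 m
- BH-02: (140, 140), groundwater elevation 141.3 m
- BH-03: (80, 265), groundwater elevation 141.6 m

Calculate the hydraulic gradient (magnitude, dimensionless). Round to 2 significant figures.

Differences from BH-01: to BH-02 (Δx, Δy, Δh) = (-40, 25, +0.1); to BH-03 = (-100, 150, +0.4).
Solve a·Δx + b·Δy = Δh: det = (-40)·150 − (-100)·25 = -3500.
∂h/∂x = [(+0.1)·150 − (+0.4)·25] / -3500 = -0.001429
∂h/∂y = [(-40)·(+0.4) − (-100)·(+0.1)] / -3500 = +0.001714
|∇h| = √(-0.001429² + 0.001714²) = 0.002232

0.0022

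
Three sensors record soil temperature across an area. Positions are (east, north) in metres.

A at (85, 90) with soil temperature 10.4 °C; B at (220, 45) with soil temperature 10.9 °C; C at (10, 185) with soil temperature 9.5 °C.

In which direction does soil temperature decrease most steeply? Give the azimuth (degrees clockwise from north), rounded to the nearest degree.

355°

With T = a·x + b·y + c and A as origin, the differences give:
  135·a + (-45)·b = +0.5
  (-75)·a + 95·b = -0.9
Eliminate b (×95 and ×(-45), subtract): 9450·a = 7.00 → a = ∂T/∂x = +0.0007407
Back-substitute: b = ∂T/∂y = -0.008889.
Steepest decrease is along −∇f: components (-0.0007407 E, +0.008889 N).
Azimuth = atan2(-0.0007407, +0.008889) = 355.2° ≈ 355°.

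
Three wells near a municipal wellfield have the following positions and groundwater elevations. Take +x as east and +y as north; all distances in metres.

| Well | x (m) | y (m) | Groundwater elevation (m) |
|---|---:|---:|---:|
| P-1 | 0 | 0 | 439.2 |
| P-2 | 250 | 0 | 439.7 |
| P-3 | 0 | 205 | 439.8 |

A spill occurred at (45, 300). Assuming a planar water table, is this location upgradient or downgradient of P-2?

∂h/∂x = (439.7 − 439.2) / (250 − 0) = +0.002000
∂h/∂y = (439.8 − 439.2) / (205 − 0) = +0.002927
Head at (45, 300) = 439.2 + (+0.002000)·(45) + (+0.002927)·(300) = 440.17 m.
That is higher than the 439.7 m at P-2, so the point is upgradient.

upgradient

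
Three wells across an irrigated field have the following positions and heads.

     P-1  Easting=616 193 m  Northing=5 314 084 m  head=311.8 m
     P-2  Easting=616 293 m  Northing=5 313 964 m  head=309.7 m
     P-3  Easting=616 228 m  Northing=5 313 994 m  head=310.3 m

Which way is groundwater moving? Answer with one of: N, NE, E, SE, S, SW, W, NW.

S

With h = a·x + b·y + c and P-1 as origin, the differences give:
  100·a + (-120)·b = -2.1
  35·a + (-90)·b = -1.5
Eliminate b (×(-90) and ×(-120), subtract): -4800·a = 9.00 → a = ∂h/∂x = -0.001875
Back-substitute: b = ∂h/∂y = +0.01594.
Flow = −∇h = (+0.001875 east, -0.01594 north), which points south.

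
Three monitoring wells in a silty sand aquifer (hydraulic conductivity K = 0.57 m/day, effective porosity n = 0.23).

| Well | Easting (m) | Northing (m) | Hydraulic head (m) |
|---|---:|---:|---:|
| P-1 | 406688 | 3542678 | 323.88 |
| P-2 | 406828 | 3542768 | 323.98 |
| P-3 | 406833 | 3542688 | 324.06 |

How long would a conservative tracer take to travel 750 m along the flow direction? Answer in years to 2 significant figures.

520 years

Three-point gradient (reference P-1): Δ to P-2 = (140, 90, +0.10), Δ to P-3 = (145, 10, +0.18).
∂h/∂x = +0.001305, ∂h/∂y = -0.0009185 (det = -11650).
|∇h| = √(0.001305² + -0.0009185²) = 0.001596
Seepage velocity v = K·i/n = 0.57 × 0.001596 / 0.23 = 0.003955 m/day.
t = 750 / 0.003955 = 1.896e+05 days = 519 years.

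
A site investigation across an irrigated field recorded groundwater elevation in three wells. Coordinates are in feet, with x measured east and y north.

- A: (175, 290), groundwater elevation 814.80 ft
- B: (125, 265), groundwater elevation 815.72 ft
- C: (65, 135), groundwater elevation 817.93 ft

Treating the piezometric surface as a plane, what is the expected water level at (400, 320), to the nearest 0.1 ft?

Taking A as reference: B−A = (-50, -25, +0.92); C−A = (-110, -155, +3.13).
Solve a·Δx + b·Δy = Δh: det = (-50)·(-155) − (-110)·(-25) = 5000.
∂h/∂x = [(+0.92)·(-155) − (+3.13)·(-25)] / 5000 = -0.01287
∂h/∂y = [(-50)·(+3.13) − (-110)·(+0.92)] / 5000 = -0.01106
h(400, 320) = 814.80 + (-0.01287)·(225) + (-0.01106)·(30) = 814.80 -2.896 -0.332 = 811.572 ft.

811.6 ft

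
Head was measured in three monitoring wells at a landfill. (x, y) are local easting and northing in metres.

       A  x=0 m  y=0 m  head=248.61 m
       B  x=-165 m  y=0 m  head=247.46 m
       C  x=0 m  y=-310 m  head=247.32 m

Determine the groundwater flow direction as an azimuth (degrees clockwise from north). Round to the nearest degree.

239°

∂h/∂x = (247.46 − 248.61) / (-165 − 0) = +0.006970
∂h/∂y = (247.32 − 248.61) / (-310 − 0) = +0.004161
Flow direction (−∇h) has components (-0.006970 E, -0.004161 N).
Azimuth = atan2(E, N) = atan2(-0.006970, -0.004161) = 239.2° ≈ 239°.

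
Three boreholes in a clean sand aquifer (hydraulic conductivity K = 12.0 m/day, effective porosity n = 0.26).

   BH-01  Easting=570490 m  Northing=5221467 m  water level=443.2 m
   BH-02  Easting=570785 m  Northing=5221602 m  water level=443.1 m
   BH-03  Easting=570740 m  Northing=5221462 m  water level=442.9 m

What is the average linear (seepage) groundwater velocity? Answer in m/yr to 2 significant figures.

36 m/yr

With h = a·x + b·y + c and BH-01 as origin, the differences give:
  295·a + 135·b = -0.1
  250·a + (-5)·b = -0.3
Eliminate b (×(-5) and ×135, subtract): -35225·a = 41.00 → a = ∂h/∂x = -0.001164
Back-substitute: b = ∂h/∂y = +0.001803.
|∇h| = √(-0.001164² + 0.001803²) = 0.002146
Seepage velocity v = K·i/n = 12.0 × 0.002146 / 0.26 = 0.09905 m/day = 36.18 m/yr.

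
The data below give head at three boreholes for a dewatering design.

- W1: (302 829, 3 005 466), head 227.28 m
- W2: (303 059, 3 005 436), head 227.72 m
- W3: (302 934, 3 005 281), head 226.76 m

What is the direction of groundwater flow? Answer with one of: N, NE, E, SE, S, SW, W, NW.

SW

Three-point gradient (reference W1): Δ to W2 = (230, -30, +0.44), Δ to W3 = (105, -185, -0.52).
∂h/∂x = +0.002462, ∂h/∂y = +0.004208 (det = -39400).
Flow = −∇h = (-0.002462 east, -0.004208 north), which points southwest.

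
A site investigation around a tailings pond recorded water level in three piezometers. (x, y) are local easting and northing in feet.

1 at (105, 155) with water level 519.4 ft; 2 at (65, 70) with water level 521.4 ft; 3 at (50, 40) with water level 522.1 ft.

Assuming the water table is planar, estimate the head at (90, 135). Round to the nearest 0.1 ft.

Taking 1 as reference: 2−1 = (-40, -85, +2.0); 3−1 = (-55, -115, +2.7).
Determinant of the coordinate differences = (-40)·(-115) − (-55)·(-85) = -75.
∂h/∂x = [(+2.0)·(-115) − (+2.7)·(-85)] / -75 = +0.006667
∂h/∂y = [(-40)·(+2.7) − (-55)·(+2.0)] / -75 = -0.02667
h(90, 135) = 519.4 + (+0.006667)·(-15) + (-0.02667)·(-20) = 519.4 -0.100 +0.533 = 519.833 ft.

519.8 ft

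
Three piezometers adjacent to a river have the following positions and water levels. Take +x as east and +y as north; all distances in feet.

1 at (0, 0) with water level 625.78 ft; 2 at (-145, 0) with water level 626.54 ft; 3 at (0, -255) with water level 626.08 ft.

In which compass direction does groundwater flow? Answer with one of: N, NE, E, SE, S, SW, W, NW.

E

∂h/∂x = (626.54 − 625.78) / (-145 − 0) = -0.005241
∂h/∂y = (626.08 − 625.78) / (-255 − 0) = -0.001176
Flow = −∇h = (+0.005241 east, +0.001176 north), which points east.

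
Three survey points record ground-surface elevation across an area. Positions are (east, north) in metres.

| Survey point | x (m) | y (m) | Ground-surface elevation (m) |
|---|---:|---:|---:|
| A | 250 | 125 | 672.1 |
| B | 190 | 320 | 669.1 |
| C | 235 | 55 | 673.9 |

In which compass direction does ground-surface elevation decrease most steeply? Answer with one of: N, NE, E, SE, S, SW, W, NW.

NE

Three-point gradient (reference A): Δ to B = (-60, 195, -3.0), Δ to C = (-15, -70, +1.8).
∂z/∂x = -0.01979, ∂z/∂y = -0.02147 (det = 7125).
Steepest decrease is along −∇f = (+0.01979 E, +0.02147 N) → northeast.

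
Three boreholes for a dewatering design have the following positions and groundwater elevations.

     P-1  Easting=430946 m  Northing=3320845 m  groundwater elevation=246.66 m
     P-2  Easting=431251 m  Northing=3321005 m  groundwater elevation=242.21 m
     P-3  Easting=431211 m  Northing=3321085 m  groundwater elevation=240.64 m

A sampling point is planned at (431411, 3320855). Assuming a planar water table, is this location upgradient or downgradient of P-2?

upgradient

Differences from P-1: to P-2 (Δx, Δy, Δh) = (305, 160, -4.45); to P-3 = (265, 240, -6.02).
Solve a·Δx + b·Δy = Δh: det = 305·240 − 265·160 = 30800.
∂h/∂x = [(-4.45)·240 − (-6.02)·160] / 30800 = -0.003403
∂h/∂y = [305·(-6.02) − 265·(-4.45)] / 30800 = -0.02133
Head at (431411, 3320855) = 246.66 + (-0.003403)·(465) + (-0.02133)·(10) = 244.86 m.
That is higher than the 242.21 m at P-2, so the point is upgradient.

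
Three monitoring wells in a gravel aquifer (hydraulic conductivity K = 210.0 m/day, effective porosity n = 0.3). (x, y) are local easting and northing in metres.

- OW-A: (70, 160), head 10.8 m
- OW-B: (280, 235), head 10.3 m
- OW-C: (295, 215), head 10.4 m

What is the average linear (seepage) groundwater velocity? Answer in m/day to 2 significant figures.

Differences from OW-A: to OW-B (Δx, Δy, Δh) = (210, 75, -0.5); to OW-C = (225, 55, -0.4).
Solve a·Δx + b·Δy = Δh: det = 210·55 − 225·75 = -5325.
∂h/∂x = [(-0.5)·55 − (-0.4)·75] / -5325 = -0.0004695
∂h/∂y = [210·(-0.4) − 225·(-0.5)] / -5325 = -0.005352
|∇h| = √(-0.0004695² + -0.005352²) = 0.005373
Seepage velocity v = K·i/n = 210.0 × 0.005373 / 0.3 = 3.761 m/day.

3.8 m/day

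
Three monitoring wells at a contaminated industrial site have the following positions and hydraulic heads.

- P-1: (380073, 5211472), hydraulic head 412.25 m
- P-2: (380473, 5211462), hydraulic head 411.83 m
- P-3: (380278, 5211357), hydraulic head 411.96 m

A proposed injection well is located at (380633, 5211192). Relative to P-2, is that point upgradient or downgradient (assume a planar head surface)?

With h = a·x + b·y + c and P-1 as origin, the differences give:
  400·a + (-10)·b = -0.42
  205·a + (-115)·b = -0.29
Eliminate b (×(-115) and ×(-10), subtract): -43950·a = 45.400 → a = ∂h/∂x = -0.001033
Back-substitute: b = ∂h/∂y = +0.0006803.
Head at (380633, 5211192) = 412.25 + (-0.001033)·(560) + (+0.0006803)·(-280) = 411.48 m.
That is lower than the 411.83 m at P-2, so the point is downgradient.

downgradient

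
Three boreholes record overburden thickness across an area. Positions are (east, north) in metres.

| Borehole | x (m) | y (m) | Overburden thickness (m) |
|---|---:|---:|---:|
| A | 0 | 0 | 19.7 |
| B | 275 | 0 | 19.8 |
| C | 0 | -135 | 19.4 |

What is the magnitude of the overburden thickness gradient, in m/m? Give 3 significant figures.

∂d/∂x = (19.8 − 19.7) / (275 − 0) = +0.0003636
∂d/∂y = (19.4 − 19.7) / (-135 − 0) = +0.002222
|∇f| = √(0.0003636² + 0.002222²) = 0.002252 m/m

0.00225 m/m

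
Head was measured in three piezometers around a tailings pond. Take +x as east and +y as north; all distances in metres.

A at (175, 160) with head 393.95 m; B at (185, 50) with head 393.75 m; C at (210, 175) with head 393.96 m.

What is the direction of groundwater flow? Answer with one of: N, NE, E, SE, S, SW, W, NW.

S

Differences from A: to B (Δx, Δy, Δh) = (10, -110, -0.20); to C = (35, 15, +0.01).
Solve a·Δx + b·Δy = Δh: det = 10·15 − 35·(-110) = 4000.
∂h/∂x = [(-0.20)·15 − (+0.01)·(-110)] / 4000 = -0.0004750
∂h/∂y = [10·(+0.01) − 35·(-0.20)] / 4000 = +0.001775
Flow = −∇h = (+0.0004750 east, -0.001775 north), which points south.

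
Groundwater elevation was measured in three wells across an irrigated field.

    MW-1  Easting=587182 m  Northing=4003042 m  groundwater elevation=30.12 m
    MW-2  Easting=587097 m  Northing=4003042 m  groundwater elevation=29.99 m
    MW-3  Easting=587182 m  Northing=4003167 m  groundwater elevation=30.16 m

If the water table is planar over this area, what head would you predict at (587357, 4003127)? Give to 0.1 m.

30.4 m

∂h/∂x = (29.99 − 30.12) / (587097 − 587182) = +0.001529
∂h/∂y = (30.16 − 30.12) / (4003167 − 4003042) = +0.0003200
h(587357, 4003127) = 30.12 + (+0.001529)·(175) + (+0.0003200)·(85) = 30.12 +0.268 +0.027 = 30.415 m.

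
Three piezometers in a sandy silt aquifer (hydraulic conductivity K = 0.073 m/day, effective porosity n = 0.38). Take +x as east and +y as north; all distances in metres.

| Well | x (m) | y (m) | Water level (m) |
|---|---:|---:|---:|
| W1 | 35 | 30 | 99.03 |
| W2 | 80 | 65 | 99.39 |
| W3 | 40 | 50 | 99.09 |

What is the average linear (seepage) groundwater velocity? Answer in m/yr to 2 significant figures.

Taking W1 as reference: W2−W1 = (45, 35, +0.36); W3−W1 = (5, 20, +0.06).
Determinant of the coordinate differences = 45·20 − 5·35 = 725.
∂h/∂x = [(+0.36)·20 − (+0.06)·35] / 725 = +0.007034
∂h/∂y = [45·(+0.06) − 5·(+0.36)] / 725 = +0.001241
|∇h| = √(0.007034² + 0.001241²) = 0.007143
Seepage velocity v = K·i/n = 0.073 × 0.007143 / 0.38 = 0.001372 m/day = 0.5011 m/yr.

0.50 m/yr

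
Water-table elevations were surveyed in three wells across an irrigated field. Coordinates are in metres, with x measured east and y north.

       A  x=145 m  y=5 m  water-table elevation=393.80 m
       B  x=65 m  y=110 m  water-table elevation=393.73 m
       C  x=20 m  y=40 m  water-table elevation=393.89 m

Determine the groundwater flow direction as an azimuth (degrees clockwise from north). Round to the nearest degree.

037°

With h = a·x + b·y + c and A as origin, the differences give:
  (-80)·a + 105·b = -0.07
  (-125)·a + 35·b = +0.09
Eliminate b (×35 and ×105, subtract): 10325·a = -11.900 → a = ∂h/∂x = -0.001153
Back-substitute: b = ∂h/∂y = -0.001545.
Flow direction (−∇h) has components (+0.001153 E, +0.001545 N).
Azimuth = atan2(E, N) = atan2(+0.001153, +0.001545) = 36.7° ≈ 037°.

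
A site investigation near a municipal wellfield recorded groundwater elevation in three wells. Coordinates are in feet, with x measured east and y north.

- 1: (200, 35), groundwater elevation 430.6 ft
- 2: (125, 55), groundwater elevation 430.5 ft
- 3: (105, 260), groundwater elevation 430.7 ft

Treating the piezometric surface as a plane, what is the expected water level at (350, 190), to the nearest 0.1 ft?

With h = a·x + b·y + c and 1 as origin, the differences give:
  (-75)·a + 20·b = -0.1
  (-95)·a + 225·b = +0.1
Eliminate b (×225 and ×20, subtract): -14975·a = -24.50 → a = ∂h/∂x = +0.001636
Back-substitute: b = ∂h/∂y = +0.001135.
h(350, 190) = 430.6 + (+0.001636)·(150) + (+0.001135)·(155) = 430.6 +0.245 +0.176 = 431.021 ft.

431.0 ft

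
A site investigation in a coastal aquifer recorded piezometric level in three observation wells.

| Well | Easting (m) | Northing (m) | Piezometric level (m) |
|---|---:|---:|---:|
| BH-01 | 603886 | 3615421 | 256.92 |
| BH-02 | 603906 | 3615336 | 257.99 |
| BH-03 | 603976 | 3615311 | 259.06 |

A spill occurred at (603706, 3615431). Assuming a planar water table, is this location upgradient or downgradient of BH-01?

downgradient

Differences from BH-01: to BH-02 (Δx, Δy, Δh) = (20, -85, +1.07); to BH-03 = (90, -110, +2.14).
Determinant of the coordinate differences = 20·(-110) − 90·(-85) = 5450.
∂h/∂x = [(+1.07)·(-110) − (+2.14)·(-85)] / 5450 = +0.01178
∂h/∂y = [20·(+2.14) − 90·(+1.07)] / 5450 = -0.009817
Head at (603706, 3615431) = 256.92 + (+0.01178)·(-180) + (-0.009817)·(10) = 254.70 m.
That is lower than the 256.92 m at BH-01, so the point is downgradient.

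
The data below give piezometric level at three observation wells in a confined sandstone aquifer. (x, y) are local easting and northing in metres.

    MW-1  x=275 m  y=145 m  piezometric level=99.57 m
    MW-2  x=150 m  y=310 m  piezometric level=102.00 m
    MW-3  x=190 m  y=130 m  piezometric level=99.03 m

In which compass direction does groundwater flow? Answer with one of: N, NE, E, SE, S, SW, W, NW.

S

Differences from MW-1: to MW-2 (Δx, Δy, Δh) = (-125, 165, +2.43); to MW-3 = (-85, -15, -0.54).
Determinant of the coordinate differences = (-125)·(-15) − (-85)·165 = 15900.
∂h/∂x = [(+2.43)·(-15) − (-0.54)·165] / 15900 = +0.003311
∂h/∂y = [(-125)·(-0.54) − (-85)·(+2.43)] / 15900 = +0.01724
Flow = −∇h = (-0.003311 east, -0.01724 north), which points south.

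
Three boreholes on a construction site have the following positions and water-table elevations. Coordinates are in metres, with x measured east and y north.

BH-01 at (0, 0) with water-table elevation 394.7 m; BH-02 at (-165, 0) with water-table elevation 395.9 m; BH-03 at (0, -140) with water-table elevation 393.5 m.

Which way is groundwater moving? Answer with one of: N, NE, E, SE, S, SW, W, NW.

∂h/∂x = (395.9 − 394.7) / (-165 − 0) = -0.007273
∂h/∂y = (393.5 − 394.7) / (-140 − 0) = +0.008571
Flow = −∇h = (+0.007273 east, -0.008571 north), which points southeast.

SE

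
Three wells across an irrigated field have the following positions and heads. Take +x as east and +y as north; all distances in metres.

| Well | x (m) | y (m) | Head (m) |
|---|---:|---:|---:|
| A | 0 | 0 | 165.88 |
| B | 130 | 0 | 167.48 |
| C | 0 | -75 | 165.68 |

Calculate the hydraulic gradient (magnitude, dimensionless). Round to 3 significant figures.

∂h/∂x = (167.48 − 165.88) / (130 − 0) = +0.01231
∂h/∂y = (165.68 − 165.88) / (-75 − 0) = +0.002667
|∇h| = √(0.01231² + 0.002667²) = 0.0126

0.0126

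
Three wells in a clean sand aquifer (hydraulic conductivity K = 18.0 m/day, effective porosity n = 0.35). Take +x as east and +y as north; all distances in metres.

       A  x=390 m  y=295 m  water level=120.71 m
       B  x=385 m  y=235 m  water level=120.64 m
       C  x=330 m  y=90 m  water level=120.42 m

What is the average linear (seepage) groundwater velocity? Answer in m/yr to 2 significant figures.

30 m/yr

With h = a·x + b·y + c and A as origin, the differences give:
  (-5)·a + (-60)·b = -0.07
  (-60)·a + (-205)·b = -0.29
Eliminate b (×(-205) and ×(-60), subtract): -2575·a = -3.050 → a = ∂h/∂x = +0.001184
Back-substitute: b = ∂h/∂y = +0.001068.
|∇h| = √(0.001184² + 0.001068²) = 0.001595
Seepage velocity v = K·i/n = 18.0 × 0.001595 / 0.35 = 0.08203 m/day = 29.96 m/yr.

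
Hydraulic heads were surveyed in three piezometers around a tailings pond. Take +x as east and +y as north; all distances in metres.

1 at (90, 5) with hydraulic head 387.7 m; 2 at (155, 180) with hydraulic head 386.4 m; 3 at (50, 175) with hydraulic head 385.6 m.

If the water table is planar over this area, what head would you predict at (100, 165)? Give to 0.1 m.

386.1 m

Three-point gradient (reference 1): Δ to 2 = (65, 175, -1.3), Δ to 3 = (-40, 170, -2.1).
∂h/∂x = +0.008116, ∂h/∂y = -0.01044 (det = 18050).
h(100, 165) = 387.7 + (+0.008116)·(10) + (-0.01044)·(160) = 387.7 +0.081 -1.671 = 386.110 m.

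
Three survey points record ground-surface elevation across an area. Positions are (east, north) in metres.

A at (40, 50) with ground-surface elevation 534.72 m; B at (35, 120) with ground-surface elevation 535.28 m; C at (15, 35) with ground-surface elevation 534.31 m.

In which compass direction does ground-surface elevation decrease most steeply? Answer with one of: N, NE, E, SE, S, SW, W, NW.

Differences from A: to B (Δx, Δy, Δh) = (-5, 70, +0.56); to C = (-25, -15, -0.41).
Solve a·Δx + b·Δy = Δz: det = (-5)·(-15) − (-25)·70 = 1825.
∂z/∂x = [(+0.56)·(-15) − (-0.41)·70] / 1825 = +0.01112
∂z/∂y = [(-5)·(-0.41) − (-25)·(+0.56)] / 1825 = +0.008795
Steepest decrease is along −∇f = (-0.01112 E, -0.008795 N) → southwest.

SW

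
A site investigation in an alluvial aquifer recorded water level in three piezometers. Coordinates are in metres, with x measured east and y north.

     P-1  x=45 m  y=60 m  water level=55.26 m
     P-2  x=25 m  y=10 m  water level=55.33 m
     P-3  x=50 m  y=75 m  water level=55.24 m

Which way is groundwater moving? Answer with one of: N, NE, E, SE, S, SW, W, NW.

NE

Three-point gradient (reference P-1): Δ to P-2 = (-20, -50, +0.07), Δ to P-3 = (5, 15, -0.02).
∂h/∂x = -0.001000, ∂h/∂y = -0.0010000 (det = -50).
Flow = −∇h = (+0.001000 east, +0.0010000 north), which points northeast.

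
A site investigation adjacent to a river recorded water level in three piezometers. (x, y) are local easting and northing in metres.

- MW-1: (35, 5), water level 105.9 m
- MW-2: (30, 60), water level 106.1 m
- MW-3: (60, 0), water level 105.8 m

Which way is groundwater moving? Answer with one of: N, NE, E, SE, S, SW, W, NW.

SE

Differences from MW-1: to MW-2 (Δx, Δy, Δh) = (-5, 55, +0.2); to MW-3 = (25, -5, -0.1).
Solve a·Δx + b·Δy = Δh: det = (-5)·(-5) − 25·55 = -1350.
∂h/∂x = [(+0.2)·(-5) − (-0.1)·55] / -1350 = -0.003333
∂h/∂y = [(-5)·(-0.1) − 25·(+0.2)] / -1350 = +0.003333
Flow = −∇h = (+0.003333 east, -0.003333 north), which points southeast.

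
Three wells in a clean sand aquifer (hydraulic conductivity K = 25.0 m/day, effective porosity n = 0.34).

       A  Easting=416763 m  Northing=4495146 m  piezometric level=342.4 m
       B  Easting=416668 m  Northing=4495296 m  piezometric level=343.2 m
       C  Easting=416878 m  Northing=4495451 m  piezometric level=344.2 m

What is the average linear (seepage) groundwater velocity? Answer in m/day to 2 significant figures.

With h = a·x + b·y + c and A as origin, the differences give:
  (-95)·a + 150·b = +0.8
  115·a + 305·b = +1.8
Eliminate b (×305 and ×150, subtract): -46225·a = -26.00 → a = ∂h/∂x = +0.0005625
Back-substitute: b = ∂h/∂y = +0.005690.
|∇h| = √(0.0005625² + 0.005690²) = 0.005718
Seepage velocity v = K·i/n = 25.0 × 0.005718 / 0.34 = 0.4204 m/day.

0.42 m/day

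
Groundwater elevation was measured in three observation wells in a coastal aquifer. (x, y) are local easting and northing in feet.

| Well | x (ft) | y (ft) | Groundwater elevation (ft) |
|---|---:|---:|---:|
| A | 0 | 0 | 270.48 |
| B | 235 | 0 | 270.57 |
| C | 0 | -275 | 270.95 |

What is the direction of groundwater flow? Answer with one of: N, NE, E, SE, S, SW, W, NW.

N

∂h/∂x = (270.57 − 270.48) / (235 − 0) = +0.0003830
∂h/∂y = (270.95 − 270.48) / (-275 − 0) = -0.001709
Flow = −∇h = (-0.0003830 east, +0.001709 north), which points north.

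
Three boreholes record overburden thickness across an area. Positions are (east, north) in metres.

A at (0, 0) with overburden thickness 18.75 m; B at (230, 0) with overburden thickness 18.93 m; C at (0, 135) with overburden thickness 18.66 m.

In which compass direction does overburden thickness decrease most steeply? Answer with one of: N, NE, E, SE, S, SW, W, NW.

NW

∂d/∂x = (18.93 − 18.75) / (230 − 0) = +0.0007826
∂d/∂y = (18.66 − 18.75) / (135 − 0) = -0.0006667
Steepest decrease is along −∇f = (-0.0007826 E, +0.0006667 N) → northwest.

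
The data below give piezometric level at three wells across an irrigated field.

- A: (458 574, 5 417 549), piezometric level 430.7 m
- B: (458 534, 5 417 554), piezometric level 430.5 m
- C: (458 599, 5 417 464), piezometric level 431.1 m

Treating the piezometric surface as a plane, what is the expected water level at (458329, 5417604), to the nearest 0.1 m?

429.4 m

Taking A as reference: B−A = (-40, 5, -0.2); C−A = (25, -85, +0.4).
Determinant of the coordinate differences = (-40)·(-85) − 25·5 = 3275.
∂h/∂x = [(-0.2)·(-85) − (+0.4)·5] / 3275 = +0.004580
∂h/∂y = [(-40)·(+0.4) − 25·(-0.2)] / 3275 = -0.003359
h(458329, 5417604) = 430.7 + (+0.004580)·(-245) + (-0.003359)·(55) = 430.7 -1.122 -0.185 = 429.393 m.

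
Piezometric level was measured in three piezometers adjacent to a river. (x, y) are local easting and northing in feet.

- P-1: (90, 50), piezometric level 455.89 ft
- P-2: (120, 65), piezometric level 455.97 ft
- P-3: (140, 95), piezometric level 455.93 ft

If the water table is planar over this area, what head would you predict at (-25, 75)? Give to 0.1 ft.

455.2 ft

Three-point gradient (reference P-1): Δ to P-2 = (30, 15, +0.08), Δ to P-3 = (50, 45, +0.04).
∂h/∂x = +0.005000, ∂h/∂y = -0.004667 (det = 600).
h(-25, 75) = 455.89 + (+0.005000)·(-115) + (-0.004667)·(25) = 455.89 -0.575 -0.117 = 455.198 ft.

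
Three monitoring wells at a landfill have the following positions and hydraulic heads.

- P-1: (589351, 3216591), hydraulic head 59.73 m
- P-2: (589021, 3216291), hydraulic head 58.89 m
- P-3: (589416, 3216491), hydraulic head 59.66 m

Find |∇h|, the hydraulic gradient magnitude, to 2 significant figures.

With h = a·x + b·y + c and P-1 as origin, the differences give:
  (-330)·a + (-300)·b = -0.84
  65·a + (-100)·b = -0.07
Eliminate b (×(-100) and ×(-300), subtract): 52500·a = 63.000 → a = ∂h/∂x = +0.001200
Back-substitute: b = ∂h/∂y = +0.001480.
|∇h| = √(0.001200² + 0.001480²) = 0.001905

0.0019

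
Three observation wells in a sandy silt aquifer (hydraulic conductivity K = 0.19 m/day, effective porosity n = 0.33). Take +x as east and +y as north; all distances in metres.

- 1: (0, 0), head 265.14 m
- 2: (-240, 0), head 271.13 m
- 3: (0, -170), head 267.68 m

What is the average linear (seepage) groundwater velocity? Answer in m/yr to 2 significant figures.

6.1 m/yr

∂h/∂x = (271.13 − 265.14) / (-240 − 0) = -0.02496
∂h/∂y = (267.68 − 265.14) / (-170 − 0) = -0.01494
|∇h| = √(-0.02496² + -0.01494²) = 0.02909
Seepage velocity v = K·i/n = 0.19 × 0.02909 / 0.33 = 0.01675 m/day = 6.118 m/yr.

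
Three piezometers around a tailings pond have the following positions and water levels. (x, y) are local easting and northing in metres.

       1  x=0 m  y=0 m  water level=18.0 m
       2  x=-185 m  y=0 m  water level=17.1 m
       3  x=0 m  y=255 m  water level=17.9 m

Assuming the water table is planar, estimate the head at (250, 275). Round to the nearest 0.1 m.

19.1 m

∂h/∂x = (17.1 − 18.0) / (-185 − 0) = +0.004865
∂h/∂y = (17.9 − 18.0) / (255 − 0) = -0.0003922
h(250, 275) = 18.0 + (+0.004865)·(250) + (-0.0003922)·(275) = 18.0 +1.216 -0.108 = 19.108 m.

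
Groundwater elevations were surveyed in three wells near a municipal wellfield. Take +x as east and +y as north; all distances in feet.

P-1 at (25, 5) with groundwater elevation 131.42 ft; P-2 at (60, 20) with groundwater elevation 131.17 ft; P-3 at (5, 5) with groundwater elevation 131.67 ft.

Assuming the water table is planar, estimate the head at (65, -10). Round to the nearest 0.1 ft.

With h = a·x + b·y + c and P-1 as origin, the differences give:
  35·a + 15·b = -0.25
  (-20)·a + 0·b = +0.25
Eliminate b (×0 and ×15, subtract): 300·a = -3.750 → a = ∂h/∂x = -0.01250
Back-substitute: b = ∂h/∂y = +0.01250.
h(65, -10) = 131.42 + (-0.01250)·(40) + (+0.01250)·(-15) = 131.42 -0.500 -0.188 = 130.732 ft.

130.7 ft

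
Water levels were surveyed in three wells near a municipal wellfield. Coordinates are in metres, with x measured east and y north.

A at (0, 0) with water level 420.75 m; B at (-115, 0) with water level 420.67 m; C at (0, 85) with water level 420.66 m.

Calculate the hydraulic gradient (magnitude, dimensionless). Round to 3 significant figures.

∂h/∂x = (420.67 − 420.75) / (-115 − 0) = +0.0006957
∂h/∂y = (420.66 − 420.75) / (85 − 0) = -0.001059
|∇h| = √(0.0006957² + -0.001059²) = 0.001267

0.00127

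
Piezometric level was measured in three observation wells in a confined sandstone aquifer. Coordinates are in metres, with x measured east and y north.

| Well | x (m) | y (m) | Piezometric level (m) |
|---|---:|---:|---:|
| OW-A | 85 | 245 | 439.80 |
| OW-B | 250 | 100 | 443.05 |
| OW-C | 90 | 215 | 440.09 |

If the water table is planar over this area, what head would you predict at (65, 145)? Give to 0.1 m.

440.3 m

Differences from OW-A: to OW-B (Δx, Δy, Δh) = (165, -145, +3.25); to OW-C = (5, -30, +0.29).
Solve a·Δx + b·Δy = Δh: det = 165·(-30) − 5·(-145) = -4225.
∂h/∂x = [(+3.25)·(-30) − (+0.29)·(-145)] / -4225 = +0.01312
∂h/∂y = [165·(+0.29) − 5·(+3.25)] / -4225 = -0.007479
h(65, 145) = 439.80 + (+0.01312)·(-20) + (-0.007479)·(-100) = 439.80 -0.262 +0.748 = 440.285 m.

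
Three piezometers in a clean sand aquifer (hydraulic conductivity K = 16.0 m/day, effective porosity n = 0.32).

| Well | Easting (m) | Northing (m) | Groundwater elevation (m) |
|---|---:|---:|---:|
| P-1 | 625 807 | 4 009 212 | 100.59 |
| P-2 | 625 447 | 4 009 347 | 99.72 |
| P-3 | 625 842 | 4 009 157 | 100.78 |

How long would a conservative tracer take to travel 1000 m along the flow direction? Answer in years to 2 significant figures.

Differences from P-1: to P-2 (Δx, Δy, Δh) = (-360, 135, -0.87); to P-3 = (35, -55, +0.19).
Determinant of the coordinate differences = (-360)·(-55) − 35·135 = 15075.
∂h/∂x = [(-0.87)·(-55) − (+0.19)·135] / 15075 = +0.001473
∂h/∂y = [(-360)·(+0.19) − 35·(-0.87)] / 15075 = -0.002517
|∇h| = √(0.001473² + -0.002517²) = 0.002916
Seepage velocity v = K·i/n = 16.0 × 0.002916 / 0.32 = 0.1458 m/day.
t = 1000 / 0.1458 = 6859 days = 18.8 years.

19 years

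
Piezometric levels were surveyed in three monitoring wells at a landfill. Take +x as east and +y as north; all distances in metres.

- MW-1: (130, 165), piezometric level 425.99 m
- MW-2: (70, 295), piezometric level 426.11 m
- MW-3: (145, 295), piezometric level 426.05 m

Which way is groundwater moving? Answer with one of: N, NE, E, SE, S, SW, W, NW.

With h = a·x + b·y + c and MW-1 as origin, the differences give:
  (-60)·a + 130·b = +0.12
  15·a + 130·b = +0.06
Eliminate b (×130 and ×130, subtract): -9750·a = 7.800 → a = ∂h/∂x = -0.0008000
Back-substitute: b = ∂h/∂y = +0.0005538.
Flow = −∇h = (+0.0008000 east, -0.0005538 north), which points southeast.

SE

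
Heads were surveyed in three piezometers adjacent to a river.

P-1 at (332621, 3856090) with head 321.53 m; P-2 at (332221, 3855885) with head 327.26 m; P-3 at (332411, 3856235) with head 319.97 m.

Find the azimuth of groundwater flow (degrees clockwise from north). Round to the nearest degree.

Taking P-1 as reference: P-2−P-1 = (-400, -205, +5.73); P-3−P-1 = (-210, 145, -1.56).
Solve a·Δx + b·Δy = Δh: det = (-400)·145 − (-210)·(-205) = -101050.
∂h/∂x = [(+5.73)·145 − (-1.56)·(-205)] / -101050 = -0.005057
∂h/∂y = [(-400)·(-1.56) − (-210)·(+5.73)] / -101050 = -0.01808
Flow direction (−∇h) has components (+0.005057 E, +0.01808 N).
Azimuth = atan2(E, N) = atan2(+0.005057, +0.01808) = 15.6° ≈ 016°.

016°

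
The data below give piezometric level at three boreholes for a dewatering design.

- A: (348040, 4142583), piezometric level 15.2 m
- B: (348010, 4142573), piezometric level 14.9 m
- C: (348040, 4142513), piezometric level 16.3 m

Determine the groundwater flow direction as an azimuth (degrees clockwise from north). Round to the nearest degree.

With h = a·x + b·y + c and A as origin, the differences give:
  (-30)·a + (-10)·b = -0.3
  0·a + (-70)·b = +1.1
Eliminate b (×(-70) and ×(-10), subtract): 2100·a = 32.00 → a = ∂h/∂x = +0.01524
Back-substitute: b = ∂h/∂y = -0.01571.
Flow direction (−∇h) has components (-0.01524 E, +0.01571 N).
Azimuth = atan2(E, N) = atan2(-0.01524, +0.01571) = 315.9° ≈ 316°.

316°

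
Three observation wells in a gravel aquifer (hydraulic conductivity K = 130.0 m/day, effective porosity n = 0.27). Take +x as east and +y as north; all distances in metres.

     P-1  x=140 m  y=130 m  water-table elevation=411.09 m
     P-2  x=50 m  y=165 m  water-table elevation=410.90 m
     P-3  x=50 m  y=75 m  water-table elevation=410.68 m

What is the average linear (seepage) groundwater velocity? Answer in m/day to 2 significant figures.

Taking P-1 as reference: P-2−P-1 = (-90, 35, -0.19); P-3−P-1 = (-90, -55, -0.41).
Determinant of the coordinate differences = (-90)·(-55) − (-90)·35 = 8100.
∂h/∂x = [(-0.19)·(-55) − (-0.41)·35] / 8100 = +0.003062
∂h/∂y = [(-90)·(-0.41) − (-90)·(-0.19)] / 8100 = +0.002444
|∇h| = √(0.003062² + 0.002444²) = 0.003918
Seepage velocity v = K·i/n = 130.0 × 0.003918 / 0.27 = 1.886 m/day.

1.9 m/day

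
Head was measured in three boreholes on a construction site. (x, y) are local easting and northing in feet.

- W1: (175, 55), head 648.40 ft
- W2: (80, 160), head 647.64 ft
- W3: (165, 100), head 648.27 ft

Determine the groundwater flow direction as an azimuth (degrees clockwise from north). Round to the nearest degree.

Three-point gradient (reference W1): Δ to W2 = (-95, 105, -0.76), Δ to W3 = (-10, 45, -0.13).
∂h/∂x = +0.006372, ∂h/∂y = -0.001473 (det = -3225).
Flow direction (−∇h) has components (-0.006372 E, +0.001473 N).
Azimuth = atan2(E, N) = atan2(-0.006372, +0.001473) = 283.0° ≈ 283°.

283°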